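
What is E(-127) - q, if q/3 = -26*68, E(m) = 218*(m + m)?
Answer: -50068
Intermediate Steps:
E(m) = 436*m (E(m) = 218*(2*m) = 436*m)
q = -5304 (q = 3*(-26*68) = 3*(-1768) = -5304)
E(-127) - q = 436*(-127) - 1*(-5304) = -55372 + 5304 = -50068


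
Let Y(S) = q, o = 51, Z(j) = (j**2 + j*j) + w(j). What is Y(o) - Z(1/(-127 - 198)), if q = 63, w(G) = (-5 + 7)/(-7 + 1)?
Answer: 20068744/316875 ≈ 63.333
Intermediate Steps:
w(G) = -1/3 (w(G) = 2/(-6) = 2*(-1/6) = -1/3)
Z(j) = -1/3 + 2*j**2 (Z(j) = (j**2 + j*j) - 1/3 = (j**2 + j**2) - 1/3 = 2*j**2 - 1/3 = -1/3 + 2*j**2)
Y(S) = 63
Y(o) - Z(1/(-127 - 198)) = 63 - (-1/3 + 2*(1/(-127 - 198))**2) = 63 - (-1/3 + 2*(1/(-325))**2) = 63 - (-1/3 + 2*(-1/325)**2) = 63 - (-1/3 + 2*(1/105625)) = 63 - (-1/3 + 2/105625) = 63 - 1*(-105619/316875) = 63 + 105619/316875 = 20068744/316875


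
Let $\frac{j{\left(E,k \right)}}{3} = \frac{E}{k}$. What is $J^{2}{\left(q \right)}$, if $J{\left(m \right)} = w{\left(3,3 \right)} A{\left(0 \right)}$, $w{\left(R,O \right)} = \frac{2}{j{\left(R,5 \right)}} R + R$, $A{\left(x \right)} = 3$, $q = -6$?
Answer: $361$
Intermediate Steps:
$j{\left(E,k \right)} = \frac{3 E}{k}$ ($j{\left(E,k \right)} = 3 \frac{E}{k} = \frac{3 E}{k}$)
$w{\left(R,O \right)} = \frac{10}{3} + R$ ($w{\left(R,O \right)} = \frac{2}{3 R \frac{1}{5}} R + R = \frac{2}{\frac{3}{5} R} R + R = 2 \frac{5}{3 R} R + R = \frac{10}{3 R} R + R = \frac{10}{3} + R$)
$J{\left(m \right)} = 19$ ($J{\left(m \right)} = \left(\frac{10}{3} + 3\right) 3 = \frac{19}{3} \cdot 3 = 19$)
$J^{2}{\left(q \right)} = 19^{2} = 361$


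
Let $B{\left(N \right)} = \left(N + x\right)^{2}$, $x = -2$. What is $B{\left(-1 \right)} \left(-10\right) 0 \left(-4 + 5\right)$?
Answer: $0$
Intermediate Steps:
$B{\left(N \right)} = \left(-2 + N\right)^{2}$ ($B{\left(N \right)} = \left(N - 2\right)^{2} = \left(-2 + N\right)^{2}$)
$B{\left(-1 \right)} \left(-10\right) 0 \left(-4 + 5\right) = \left(-2 - 1\right)^{2} \left(-10\right) 0 \left(-4 + 5\right) = \left(-3\right)^{2} \left(-10\right) 0 \cdot 1 = 9 \left(-10\right) 0 = \left(-90\right) 0 = 0$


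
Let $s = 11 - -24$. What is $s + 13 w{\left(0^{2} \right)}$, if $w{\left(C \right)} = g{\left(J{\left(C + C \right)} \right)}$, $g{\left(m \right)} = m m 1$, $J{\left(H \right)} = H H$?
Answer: $35$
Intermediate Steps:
$s = 35$ ($s = 11 + 24 = 35$)
$J{\left(H \right)} = H^{2}$
$g{\left(m \right)} = m^{2}$ ($g{\left(m \right)} = m^{2} \cdot 1 = m^{2}$)
$w{\left(C \right)} = 16 C^{4}$ ($w{\left(C \right)} = \left(\left(C + C\right)^{2}\right)^{2} = \left(\left(2 C\right)^{2}\right)^{2} = \left(4 C^{2}\right)^{2} = 16 C^{4}$)
$s + 13 w{\left(0^{2} \right)} = 35 + 13 \cdot 16 \left(0^{2}\right)^{4} = 35 + 13 \cdot 16 \cdot 0^{4} = 35 + 13 \cdot 16 \cdot 0 = 35 + 13 \cdot 0 = 35 + 0 = 35$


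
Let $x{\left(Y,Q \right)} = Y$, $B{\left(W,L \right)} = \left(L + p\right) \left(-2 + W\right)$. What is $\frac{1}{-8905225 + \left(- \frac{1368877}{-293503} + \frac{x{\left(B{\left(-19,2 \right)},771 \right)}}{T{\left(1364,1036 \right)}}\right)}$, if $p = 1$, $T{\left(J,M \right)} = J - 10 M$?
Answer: $- \frac{2640352988}{23512925104654119} \approx -1.1229 \cdot 10^{-7}$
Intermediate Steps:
$B{\left(W,L \right)} = \left(1 + L\right) \left(-2 + W\right)$ ($B{\left(W,L \right)} = \left(L + 1\right) \left(-2 + W\right) = \left(1 + L\right) \left(-2 + W\right)$)
$\frac{1}{-8905225 + \left(- \frac{1368877}{-293503} + \frac{x{\left(B{\left(-19,2 \right)},771 \right)}}{T{\left(1364,1036 \right)}}\right)} = \frac{1}{-8905225 + \left(- \frac{1368877}{-293503} + \frac{-2 - 19 - 4 + 2 \left(-19\right)}{1364 - 10360}\right)} = \frac{1}{-8905225 + \left(\left(-1368877\right) \left(- \frac{1}{293503}\right) + \frac{-2 - 19 - 4 - 38}{1364 - 10360}\right)} = \frac{1}{-8905225 + \left(\frac{1368877}{293503} - \frac{63}{-8996}\right)} = \frac{1}{-8905225 + \left(\frac{1368877}{293503} - - \frac{63}{8996}\right)} = \frac{1}{-8905225 + \left(\frac{1368877}{293503} + \frac{63}{8996}\right)} = \frac{1}{-8905225 + \frac{12332908181}{2640352988}} = \frac{1}{- \frac{23512925104654119}{2640352988}} = - \frac{2640352988}{23512925104654119}$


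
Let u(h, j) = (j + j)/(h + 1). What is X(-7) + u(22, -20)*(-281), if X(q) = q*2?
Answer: 10918/23 ≈ 474.70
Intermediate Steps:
u(h, j) = 2*j/(1 + h) (u(h, j) = (2*j)/(1 + h) = 2*j/(1 + h))
X(q) = 2*q
X(-7) + u(22, -20)*(-281) = 2*(-7) + (2*(-20)/(1 + 22))*(-281) = -14 + (2*(-20)/23)*(-281) = -14 + (2*(-20)*(1/23))*(-281) = -14 - 40/23*(-281) = -14 + 11240/23 = 10918/23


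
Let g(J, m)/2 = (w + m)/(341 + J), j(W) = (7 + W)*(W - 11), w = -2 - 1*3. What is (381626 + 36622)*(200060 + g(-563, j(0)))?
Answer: 83675003856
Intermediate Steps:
w = -5 (w = -2 - 3 = -5)
j(W) = (-11 + W)*(7 + W) (j(W) = (7 + W)*(-11 + W) = (-11 + W)*(7 + W))
g(J, m) = 2*(-5 + m)/(341 + J) (g(J, m) = 2*((-5 + m)/(341 + J)) = 2*(-5 + m)/(341 + J))
(381626 + 36622)*(200060 + g(-563, j(0))) = (381626 + 36622)*(200060 + 2*(-5 + (-77 + 0**2 - 4*0))/(341 - 563)) = 418248*(200060 + 2*(-5 + (-77 + 0 + 0))/(-222)) = 418248*(200060 + 2*(-1/222)*(-5 - 77)) = 418248*(200060 + 2*(-1/222)*(-82)) = 418248*(200060 + 82/111) = 418248*(22206742/111) = 83675003856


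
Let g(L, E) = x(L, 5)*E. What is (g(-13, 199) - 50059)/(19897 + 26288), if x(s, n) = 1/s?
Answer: -650966/600405 ≈ -1.0842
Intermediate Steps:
g(L, E) = E/L
(g(-13, 199) - 50059)/(19897 + 26288) = (199/(-13) - 50059)/(19897 + 26288) = (199*(-1/13) - 50059)/46185 = (-199/13 - 50059)*(1/46185) = -650966/13*1/46185 = -650966/600405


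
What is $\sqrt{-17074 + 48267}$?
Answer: $\sqrt{31193} \approx 176.62$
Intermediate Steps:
$\sqrt{-17074 + 48267} = \sqrt{31193}$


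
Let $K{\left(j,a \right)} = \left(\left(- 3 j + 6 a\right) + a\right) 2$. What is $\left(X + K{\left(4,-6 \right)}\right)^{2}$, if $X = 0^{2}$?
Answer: $11664$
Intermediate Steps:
$K{\left(j,a \right)} = - 6 j + 14 a$ ($K{\left(j,a \right)} = \left(- 3 j + 7 a\right) 2 = - 6 j + 14 a$)
$X = 0$
$\left(X + K{\left(4,-6 \right)}\right)^{2} = \left(0 + \left(\left(-6\right) 4 + 14 \left(-6\right)\right)\right)^{2} = \left(0 - 108\right)^{2} = \left(-108\right)^{2} = 11664$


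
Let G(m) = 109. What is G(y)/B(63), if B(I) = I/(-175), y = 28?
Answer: -2725/9 ≈ -302.78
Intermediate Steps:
B(I) = -I/175 (B(I) = I*(-1/175) = -I/175)
G(y)/B(63) = 109/((-1/175*63)) = 109/(-9/25) = 109*(-25/9) = -2725/9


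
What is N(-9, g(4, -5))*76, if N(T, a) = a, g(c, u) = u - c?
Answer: -684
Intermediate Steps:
N(-9, g(4, -5))*76 = (-5 - 1*4)*76 = (-5 - 4)*76 = -9*76 = -684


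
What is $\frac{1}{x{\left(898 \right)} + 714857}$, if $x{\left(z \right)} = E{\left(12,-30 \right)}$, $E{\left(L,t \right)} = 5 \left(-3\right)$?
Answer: $\frac{1}{714842} \approx 1.3989 \cdot 10^{-6}$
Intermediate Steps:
$E{\left(L,t \right)} = -15$
$x{\left(z \right)} = -15$
$\frac{1}{x{\left(898 \right)} + 714857} = \frac{1}{-15 + 714857} = \frac{1}{714842}$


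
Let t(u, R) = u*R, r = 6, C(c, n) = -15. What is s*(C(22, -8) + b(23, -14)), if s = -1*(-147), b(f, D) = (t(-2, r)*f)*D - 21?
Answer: 562716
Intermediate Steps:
t(u, R) = R*u
b(f, D) = -21 - 12*D*f (b(f, D) = ((6*(-2))*f)*D - 21 = (-12*f)*D - 21 = -12*D*f - 21 = -21 - 12*D*f)
s = 147
s*(C(22, -8) + b(23, -14)) = 147*(-15 + (-21 - 12*(-14)*23)) = 147*(-15 + (-21 + 3864)) = 147*(-15 + 3843) = 147*3828 = 562716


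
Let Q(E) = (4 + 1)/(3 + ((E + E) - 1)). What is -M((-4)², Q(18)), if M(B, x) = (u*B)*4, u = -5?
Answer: 320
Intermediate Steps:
Q(E) = 5/(2 + 2*E) (Q(E) = 5/(3 + (2*E - 1)) = 5/(3 + (-1 + 2*E)) = 5/(2 + 2*E))
M(B, x) = -20*B (M(B, x) = -5*B*4 = -20*B)
-M((-4)², Q(18)) = -(-20)*(-4)² = -(-20)*16 = -1*(-320) = 320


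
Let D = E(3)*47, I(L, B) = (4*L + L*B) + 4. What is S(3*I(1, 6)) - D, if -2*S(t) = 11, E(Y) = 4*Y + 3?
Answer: -1421/2 ≈ -710.50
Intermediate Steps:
I(L, B) = 4 + 4*L + B*L (I(L, B) = (4*L + B*L) + 4 = 4 + 4*L + B*L)
E(Y) = 3 + 4*Y
S(t) = -11/2 (S(t) = -½*11 = -11/2)
D = 705 (D = (3 + 4*3)*47 = (3 + 12)*47 = 15*47 = 705)
S(3*I(1, 6)) - D = -11/2 - 1*705 = -11/2 - 705 = -1421/2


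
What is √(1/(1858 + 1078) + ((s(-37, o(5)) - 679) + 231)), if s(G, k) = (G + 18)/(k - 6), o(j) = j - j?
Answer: 7*I*√176074122/4404 ≈ 21.091*I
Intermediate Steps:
o(j) = 0
s(G, k) = (18 + G)/(-6 + k)
√(1/(1858 + 1078) + ((s(-37, o(5)) - 679) + 231)) = √(1/(1858 + 1078) + (((18 - 37)/(-6 + 0) - 679) + 231)) = √(1/2936 + ((-19/(-6) - 679) + 231)) = √(1/2936 + ((-⅙*(-19) - 679) + 231)) = √(1/2936 + ((19/6 - 679) + 231)) = √(1/2936 + (-4055/6 + 231)) = √(1/2936 - 2669/6) = √(-3918089/8808) = 7*I*√176074122/4404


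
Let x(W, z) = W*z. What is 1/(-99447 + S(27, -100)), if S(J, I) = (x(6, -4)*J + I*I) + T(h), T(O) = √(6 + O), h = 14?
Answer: -18019/1623421801 - 2*√5/8117109005 ≈ -1.1100e-5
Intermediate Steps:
S(J, I) = I² - 24*J + 2*√5 (S(J, I) = ((6*(-4))*J + I*I) + √(6 + 14) = (-24*J + I²) + √20 = (I² - 24*J) + 2*√5 = I² - 24*J + 2*√5)
1/(-99447 + S(27, -100)) = 1/(-99447 + ((-100)² - 24*27 + 2*√5)) = 1/(-99447 + (10000 - 648 + 2*√5)) = 1/(-99447 + (9352 + 2*√5)) = 1/(-90095 + 2*√5)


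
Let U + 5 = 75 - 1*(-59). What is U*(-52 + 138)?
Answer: 11094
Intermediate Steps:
U = 129 (U = -5 + (75 - 1*(-59)) = -5 + (75 + 59) = -5 + 134 = 129)
U*(-52 + 138) = 129*(-52 + 138) = 129*86 = 11094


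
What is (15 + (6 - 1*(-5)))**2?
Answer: 676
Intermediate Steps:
(15 + (6 - 1*(-5)))**2 = (15 + (6 + 5))**2 = (15 + 11)**2 = 26**2 = 676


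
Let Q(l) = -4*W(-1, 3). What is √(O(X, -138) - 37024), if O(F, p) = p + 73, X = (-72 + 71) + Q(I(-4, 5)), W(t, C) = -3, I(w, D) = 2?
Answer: 3*I*√4121 ≈ 192.58*I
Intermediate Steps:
Q(l) = 12 (Q(l) = -4*(-3) = 12)
X = 11 (X = (-72 + 71) + 12 = -1 + 12 = 11)
O(F, p) = 73 + p
√(O(X, -138) - 37024) = √((73 - 138) - 37024) = √(-65 - 37024) = √(-37089) = 3*I*√4121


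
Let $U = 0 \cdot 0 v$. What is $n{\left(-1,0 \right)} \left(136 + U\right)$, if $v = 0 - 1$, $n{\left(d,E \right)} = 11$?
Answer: $1496$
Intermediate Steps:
$v = -1$
$U = 0$ ($U = 0 \cdot 0 \left(-1\right) = 0 \left(-1\right) = 0$)
$n{\left(-1,0 \right)} \left(136 + U\right) = 11 \left(136 + 0\right) = 11 \cdot 136 = 1496$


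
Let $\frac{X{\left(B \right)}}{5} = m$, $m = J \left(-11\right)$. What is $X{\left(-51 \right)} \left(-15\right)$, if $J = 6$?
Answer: $4950$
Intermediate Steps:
$m = -66$ ($m = 6 \left(-11\right) = -66$)
$X{\left(B \right)} = -330$ ($X{\left(B \right)} = 5 \left(-66\right) = -330$)
$X{\left(-51 \right)} \left(-15\right) = \left(-330\right) \left(-15\right) = 4950$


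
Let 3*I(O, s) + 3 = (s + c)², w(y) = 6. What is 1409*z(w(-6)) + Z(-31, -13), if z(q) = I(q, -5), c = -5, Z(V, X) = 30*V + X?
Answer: 133844/3 ≈ 44615.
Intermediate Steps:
Z(V, X) = X + 30*V
I(O, s) = -1 + (-5 + s)²/3 (I(O, s) = -1 + (s - 5)²/3 = -1 + (-5 + s)²/3)
z(q) = 97/3 (z(q) = -1 + (-5 - 5)²/3 = -1 + (⅓)*(-10)² = -1 + (⅓)*100 = -1 + 100/3 = 97/3)
1409*z(w(-6)) + Z(-31, -13) = 1409*(97/3) + (-13 + 30*(-31)) = 136673/3 + (-13 - 930) = 136673/3 - 943 = 133844/3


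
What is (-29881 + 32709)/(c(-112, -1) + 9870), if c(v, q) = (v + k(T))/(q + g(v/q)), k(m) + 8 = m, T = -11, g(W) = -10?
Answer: 31108/108701 ≈ 0.28618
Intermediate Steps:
k(m) = -8 + m
c(v, q) = (-19 + v)/(-10 + q) (c(v, q) = (v + (-8 - 11))/(q - 10) = (v - 19)/(-10 + q) = (-19 + v)/(-10 + q))
(-29881 + 32709)/(c(-112, -1) + 9870) = (-29881 + 32709)/((-19 - 112)/(-10 - 1) + 9870) = 2828/(-131/(-11) + 9870) = 2828/(-1/11*(-131) + 9870) = 2828/(131/11 + 9870) = 2828/(108701/11) = 2828*(11/108701) = 31108/108701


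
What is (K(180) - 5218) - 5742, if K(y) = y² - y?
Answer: 21260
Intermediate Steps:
(K(180) - 5218) - 5742 = (180*(-1 + 180) - 5218) - 5742 = (180*179 - 5218) - 5742 = (32220 - 5218) - 5742 = 27002 - 5742 = 21260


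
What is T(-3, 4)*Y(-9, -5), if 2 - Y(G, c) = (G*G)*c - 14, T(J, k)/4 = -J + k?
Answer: 11788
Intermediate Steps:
T(J, k) = -4*J + 4*k (T(J, k) = 4*(-J + k) = 4*(k - J) = -4*J + 4*k)
Y(G, c) = 16 - c*G² (Y(G, c) = 2 - ((G*G)*c - 14) = 2 - (G²*c - 14) = 2 - (c*G² - 14) = 2 - (-14 + c*G²) = 2 + (14 - c*G²) = 16 - c*G²)
T(-3, 4)*Y(-9, -5) = (-4*(-3) + 4*4)*(16 - 1*(-5)*(-9)²) = (12 + 16)*(16 - 1*(-5)*81) = 28*(16 + 405) = 28*421 = 11788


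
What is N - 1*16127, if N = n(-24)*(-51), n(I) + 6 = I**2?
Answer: -45197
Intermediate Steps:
n(I) = -6 + I**2
N = -29070 (N = (-6 + (-24)**2)*(-51) = (-6 + 576)*(-51) = 570*(-51) = -29070)
N - 1*16127 = -29070 - 1*16127 = -29070 - 16127 = -45197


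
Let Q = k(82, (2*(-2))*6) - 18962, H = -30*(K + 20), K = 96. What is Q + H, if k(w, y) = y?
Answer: -22466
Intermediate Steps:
H = -3480 (H = -30*(96 + 20) = -30*116 = -3480)
Q = -18986 (Q = (2*(-2))*6 - 18962 = -4*6 - 18962 = -24 - 18962 = -18986)
Q + H = -18986 - 3480 = -22466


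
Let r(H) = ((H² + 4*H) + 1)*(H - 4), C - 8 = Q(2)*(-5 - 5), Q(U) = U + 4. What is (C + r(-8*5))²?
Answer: 4026663936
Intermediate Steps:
Q(U) = 4 + U
C = -52 (C = 8 + (4 + 2)*(-5 - 5) = 8 + 6*(-10) = 8 - 60 = -52)
r(H) = (-4 + H)*(1 + H² + 4*H) (r(H) = (1 + H² + 4*H)*(-4 + H) = (-4 + H)*(1 + H² + 4*H))
(C + r(-8*5))² = (-52 + (-4 + (-8*5)³ - (-120)*5))² = (-52 + (-4 + (-40)³ - 15*(-40)))² = (-52 + (-4 - 64000 + 600))² = (-52 - 63404)² = (-63456)² = 4026663936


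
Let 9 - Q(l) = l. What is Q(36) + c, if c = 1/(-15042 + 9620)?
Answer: -146395/5422 ≈ -27.000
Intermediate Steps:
Q(l) = 9 - l
c = -1/5422 (c = 1/(-5422) = -1/5422 ≈ -0.00018443)
Q(36) + c = (9 - 1*36) - 1/5422 = (9 - 36) - 1/5422 = -27 - 1/5422 = -146395/5422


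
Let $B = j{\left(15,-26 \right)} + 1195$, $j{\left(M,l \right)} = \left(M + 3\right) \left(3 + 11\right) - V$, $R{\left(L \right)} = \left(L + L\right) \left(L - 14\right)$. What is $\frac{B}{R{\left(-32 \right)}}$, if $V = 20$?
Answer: $\frac{1427}{2944} \approx 0.48471$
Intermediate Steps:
$R{\left(L \right)} = 2 L \left(-14 + L\right)$
$j{\left(M,l \right)} = 22 + 14 M$ ($j{\left(M,l \right)} = \left(M + 3\right) \left(3 + 11\right) - 20 = \left(3 + M\right) 14 - 20 = \left(42 + 14 M\right) - 20 = 22 + 14 M$)
$B = 1427$ ($B = \left(22 + 14 \cdot 15\right) + 1195 = \left(22 + 210\right) + 1195 = 232 + 1195 = 1427$)
$\frac{B}{R{\left(-32 \right)}} = \frac{1427}{2 \left(-32\right) \left(-14 - 32\right)} = \frac{1427}{2 \left(-32\right) \left(-46\right)} = \frac{1427}{2944}$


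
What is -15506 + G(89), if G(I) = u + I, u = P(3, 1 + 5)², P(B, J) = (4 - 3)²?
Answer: -15416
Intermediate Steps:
P(B, J) = 1 (P(B, J) = 1² = 1)
u = 1 (u = 1² = 1)
G(I) = 1 + I
-15506 + G(89) = -15506 + (1 + 89) = -15506 + 90 = -15416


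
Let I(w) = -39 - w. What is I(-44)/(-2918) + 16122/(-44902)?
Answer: -23634253/65512018 ≈ -0.36076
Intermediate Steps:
I(-44)/(-2918) + 16122/(-44902) = (-39 - 1*(-44))/(-2918) + 16122/(-44902) = (-39 + 44)*(-1/2918) + 16122*(-1/44902) = 5*(-1/2918) - 8061/22451 = -5/2918 - 8061/22451 = -23634253/65512018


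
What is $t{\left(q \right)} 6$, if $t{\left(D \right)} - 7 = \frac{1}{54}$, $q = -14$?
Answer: $\frac{379}{9} \approx 42.111$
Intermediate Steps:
$t{\left(D \right)} = \frac{379}{54}$ ($t{\left(D \right)} = 7 + \frac{1}{54} = \frac{379}{54}$)
$t{\left(q \right)} 6 = \frac{379}{54} \cdot 6 = \frac{379}{9}$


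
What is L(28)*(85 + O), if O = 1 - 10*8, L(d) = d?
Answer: 168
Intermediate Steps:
O = -79 (O = 1 - 80 = -79)
L(28)*(85 + O) = 28*(85 - 79) = 28*6 = 168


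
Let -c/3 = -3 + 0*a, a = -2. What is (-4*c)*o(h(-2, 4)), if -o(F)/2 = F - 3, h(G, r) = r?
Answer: 72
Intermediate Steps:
o(F) = 6 - 2*F (o(F) = -2*(F - 3) = -2*(-3 + F) = 6 - 2*F)
c = 9 (c = -3*(-3 + 0*(-2)) = -3*(-3 + 0) = -3*(-3) = 9)
(-4*c)*o(h(-2, 4)) = (-4*9)*(6 - 2*4) = -36*(6 - 8) = -36*(-2) = 72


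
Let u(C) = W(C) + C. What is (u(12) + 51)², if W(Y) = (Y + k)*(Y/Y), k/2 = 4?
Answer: 6889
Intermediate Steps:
k = 8 (k = 2*4 = 8)
W(Y) = 8 + Y (W(Y) = (Y + 8)*(Y/Y) = (8 + Y)*1 = 8 + Y)
u(C) = 8 + 2*C (u(C) = (8 + C) + C = 8 + 2*C)
(u(12) + 51)² = ((8 + 2*12) + 51)² = ((8 + 24) + 51)² = (32 + 51)² = 83² = 6889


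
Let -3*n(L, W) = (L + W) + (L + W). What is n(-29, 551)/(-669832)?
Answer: 87/167458 ≈ 0.00051953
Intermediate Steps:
n(L, W) = -2*L/3 - 2*W/3 (n(L, W) = -((L + W) + (L + W))/3 = -(2*L + 2*W)/3 = -2*L/3 - 2*W/3)
n(-29, 551)/(-669832) = (-⅔*(-29) - ⅔*551)/(-669832) = (58/3 - 1102/3)*(-1/669832) = -348*(-1/669832) = 87/167458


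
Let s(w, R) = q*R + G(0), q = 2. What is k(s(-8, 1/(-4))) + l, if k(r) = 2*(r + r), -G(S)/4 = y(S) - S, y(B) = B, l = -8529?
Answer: -8531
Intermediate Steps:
G(S) = 0 (G(S) = -4*(S - S) = -4*0 = 0)
s(w, R) = 2*R (s(w, R) = 2*R + 0 = 2*R)
k(r) = 4*r (k(r) = 2*(2*r) = 4*r)
k(s(-8, 1/(-4))) + l = 4*(2/(-4)) - 8529 = 4*(2*(-1/4)) - 8529 = 4*(-1/2) - 8529 = -2 - 8529 = -8531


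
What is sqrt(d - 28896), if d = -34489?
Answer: I*sqrt(63385) ≈ 251.76*I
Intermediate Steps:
sqrt(d - 28896) = sqrt(-34489 - 28896) = sqrt(-63385) = I*sqrt(63385)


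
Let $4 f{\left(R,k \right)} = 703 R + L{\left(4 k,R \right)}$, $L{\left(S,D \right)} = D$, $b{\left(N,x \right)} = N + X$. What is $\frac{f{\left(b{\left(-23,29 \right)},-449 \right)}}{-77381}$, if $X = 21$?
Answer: $\frac{352}{77381} \approx 0.0045489$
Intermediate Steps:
$b{\left(N,x \right)} = 21 + N$ ($b{\left(N,x \right)} = N + 21 = 21 + N$)
$f{\left(R,k \right)} = 176 R$ ($f{\left(R,k \right)} = \frac{703 R + R}{4} = \frac{704 R}{4} = 176 R$)
$\frac{f{\left(b{\left(-23,29 \right)},-449 \right)}}{-77381} = \frac{176 \left(21 - 23\right)}{-77381} = 176 \left(-2\right) \left(- \frac{1}{77381}\right) = \left(-352\right) \left(- \frac{1}{77381}\right) = \frac{352}{77381}$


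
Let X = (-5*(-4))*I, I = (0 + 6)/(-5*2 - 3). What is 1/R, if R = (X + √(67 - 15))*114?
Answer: -65/26657 - 169*√13/319884 ≈ -0.0043433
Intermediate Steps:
I = -6/13 (I = 6/(-10 - 3) = 6/(-13) = 6*(-1/13) = -6/13 ≈ -0.46154)
X = -120/13 (X = -5*(-4)*(-6/13) = 20*(-6/13) = -120/13 ≈ -9.2308)
R = -13680/13 + 228*√13 (R = (-120/13 + √(67 - 15))*114 = (-120/13 + √52)*114 = (-120/13 + 2*√13)*114 = -13680/13 + 228*√13 ≈ -230.24)
1/R = 1/(-13680/13 + 228*√13)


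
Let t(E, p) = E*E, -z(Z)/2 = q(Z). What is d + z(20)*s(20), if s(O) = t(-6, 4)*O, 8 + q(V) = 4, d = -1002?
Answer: 4758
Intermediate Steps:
q(V) = -4 (q(V) = -8 + 4 = -4)
z(Z) = 8 (z(Z) = -2*(-4) = 8)
t(E, p) = E²
s(O) = 36*O (s(O) = (-6)²*O = 36*O)
d + z(20)*s(20) = -1002 + 8*(36*20) = -1002 + 8*720 = -1002 + 5760 = 4758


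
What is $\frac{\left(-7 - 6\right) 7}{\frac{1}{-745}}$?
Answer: $67795$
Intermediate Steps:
$\frac{\left(-7 - 6\right) 7}{\frac{1}{-745}} = \frac{\left(-13\right) 7}{- \frac{1}{745}} = \left(-91\right) \left(-745\right) = 67795$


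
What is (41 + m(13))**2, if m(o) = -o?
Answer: 784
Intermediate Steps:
(41 + m(13))**2 = (41 - 1*13)**2 = (41 - 13)**2 = 28**2 = 784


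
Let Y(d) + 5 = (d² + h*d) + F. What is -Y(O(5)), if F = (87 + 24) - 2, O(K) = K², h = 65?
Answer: -2354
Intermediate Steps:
F = 109 (F = 111 - 2 = 109)
Y(d) = 104 + d² + 65*d (Y(d) = -5 + ((d² + 65*d) + 109) = -5 + (109 + d² + 65*d) = 104 + d² + 65*d)
-Y(O(5)) = -(104 + (5²)² + 65*5²) = -(104 + 25² + 65*25) = -(104 + 625 + 1625) = -1*2354 = -2354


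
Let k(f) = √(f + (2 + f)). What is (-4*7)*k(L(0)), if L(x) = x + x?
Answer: -28*√2 ≈ -39.598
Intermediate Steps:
L(x) = 2*x
k(f) = √(2 + 2*f)
(-4*7)*k(L(0)) = (-4*7)*√(2 + 2*(2*0)) = -28*√(2 + 2*0) = -28*√(2 + 0) = -28*√2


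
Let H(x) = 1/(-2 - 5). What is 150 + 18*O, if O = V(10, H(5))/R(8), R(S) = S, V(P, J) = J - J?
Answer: 150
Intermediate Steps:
H(x) = -⅐ (H(x) = 1/(-7) = -⅐)
V(P, J) = 0
O = 0 (O = 0/8 = 0*(⅛) = 0)
150 + 18*O = 150 + 18*0 = 150 + 0 = 150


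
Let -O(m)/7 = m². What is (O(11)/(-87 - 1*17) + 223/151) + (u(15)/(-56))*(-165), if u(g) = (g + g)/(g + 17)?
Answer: 21780393/1758848 ≈ 12.383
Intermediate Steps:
u(g) = 2*g/(17 + g) (u(g) = (2*g)/(17 + g) = 2*g/(17 + g))
O(m) = -7*m²
(O(11)/(-87 - 1*17) + 223/151) + (u(15)/(-56))*(-165) = ((-7*11²)/(-87 - 1*17) + 223/151) + ((2*15/(17 + 15))/(-56))*(-165) = ((-7*121)/(-87 - 17) + 223*(1/151)) + ((2*15/32)*(-1/56))*(-165) = (-847/(-104) + 223/151) + ((2*15*(1/32))*(-1/56))*(-165) = (-847*(-1/104) + 223/151) + ((15/16)*(-1/56))*(-165) = (847/104 + 223/151) - 15/896*(-165) = 151089/15704 + 2475/896 = 21780393/1758848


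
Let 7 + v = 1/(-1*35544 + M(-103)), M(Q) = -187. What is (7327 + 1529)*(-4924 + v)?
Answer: -1560334761072/35731 ≈ -4.3669e+7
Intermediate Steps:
v = -250118/35731 (v = -7 + 1/(-1*35544 - 187) = -7 + 1/(-35544 - 187) = -7 + 1/(-35731) = -7 - 1/35731 = -250118/35731 ≈ -7.0000)
(7327 + 1529)*(-4924 + v) = (7327 + 1529)*(-4924 - 250118/35731) = 8856*(-176189562/35731) = -1560334761072/35731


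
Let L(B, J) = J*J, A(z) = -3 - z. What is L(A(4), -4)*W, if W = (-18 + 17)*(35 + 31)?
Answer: -1056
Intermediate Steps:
W = -66 (W = -1*66 = -66)
L(B, J) = J²
L(A(4), -4)*W = (-4)²*(-66) = 16*(-66) = -1056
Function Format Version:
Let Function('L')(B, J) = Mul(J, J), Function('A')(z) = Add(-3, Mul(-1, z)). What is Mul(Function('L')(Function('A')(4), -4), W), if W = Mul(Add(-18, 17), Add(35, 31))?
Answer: -1056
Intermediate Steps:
W = -66 (W = Mul(-1, 66) = -66)
Function('L')(B, J) = Pow(J, 2)
Mul(Function('L')(Function('A')(4), -4), W) = Mul(Pow(-4, 2), -66) = Mul(16, -66) = -1056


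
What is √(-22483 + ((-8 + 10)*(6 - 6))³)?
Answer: I*√22483 ≈ 149.94*I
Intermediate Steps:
√(-22483 + ((-8 + 10)*(6 - 6))³) = √(-22483 + (2*0)³) = √(-22483 + 0³) = √(-22483 + 0) = √(-22483) = I*√22483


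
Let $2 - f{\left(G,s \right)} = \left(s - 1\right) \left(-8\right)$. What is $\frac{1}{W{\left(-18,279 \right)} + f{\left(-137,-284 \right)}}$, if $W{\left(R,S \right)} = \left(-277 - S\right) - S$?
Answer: $- \frac{1}{3113} \approx -0.00032123$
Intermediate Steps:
$f{\left(G,s \right)} = -6 + 8 s$ ($f{\left(G,s \right)} = 2 - \left(s - 1\right) \left(-8\right) = 2 - \left(-1 + s\right) \left(-8\right) = 2 - \left(8 - 8 s\right) = 2 + \left(-8 + 8 s\right) = -6 + 8 s$)
$W{\left(R,S \right)} = -277 - 2 S$
$\frac{1}{W{\left(-18,279 \right)} + f{\left(-137,-284 \right)}} = \frac{1}{\left(-277 - 558\right) + \left(-6 + 8 \left(-284\right)\right)} = \frac{1}{\left(-277 - 558\right) - 2278} = \frac{1}{-835 - 2278} = \frac{1}{-3113} = - \frac{1}{3113}$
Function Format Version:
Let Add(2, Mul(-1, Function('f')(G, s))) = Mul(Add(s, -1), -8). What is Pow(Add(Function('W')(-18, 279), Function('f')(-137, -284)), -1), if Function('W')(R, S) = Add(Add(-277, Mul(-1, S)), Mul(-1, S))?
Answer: Rational(-1, 3113) ≈ -0.00032123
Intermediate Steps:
Function('f')(G, s) = Add(-6, Mul(8, s)) (Function('f')(G, s) = Add(2, Mul(-1, Mul(Add(s, -1), -8))) = Add(2, Mul(-1, Mul(Add(-1, s), -8))) = Add(2, Mul(-1, Add(8, Mul(-8, s)))) = Add(2, Add(-8, Mul(8, s))) = Add(-6, Mul(8, s)))
Function('W')(R, S) = Add(-277, Mul(-2, S))
Pow(Add(Function('W')(-18, 279), Function('f')(-137, -284)), -1) = Pow(Add(Add(-277, Mul(-2, 279)), Add(-6, Mul(8, -284))), -1) = Pow(Add(Add(-277, -558), Add(-6, -2272)), -1) = Pow(Add(-835, -2278), -1) = Pow(-3113, -1) = Rational(-1, 3113)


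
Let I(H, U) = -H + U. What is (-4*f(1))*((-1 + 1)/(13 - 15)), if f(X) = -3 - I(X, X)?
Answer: 0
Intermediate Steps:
I(H, U) = U - H
f(X) = -3 (f(X) = -3 - (X - X) = -3 - 1*0 = -3 + 0 = -3)
(-4*f(1))*((-1 + 1)/(13 - 15)) = (-4*(-3))*((-1 + 1)/(13 - 15)) = 12*(0/(-2)) = 12*(0*(-½)) = 12*0 = 0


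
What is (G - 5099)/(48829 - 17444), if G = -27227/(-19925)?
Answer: -101570348/625346125 ≈ -0.16242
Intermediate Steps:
G = 27227/19925 (G = -27227*(-1/19925) = 27227/19925 ≈ 1.3665)
(G - 5099)/(48829 - 17444) = (27227/19925 - 5099)/(48829 - 17444) = -101570348/19925/31385 = -101570348/19925*1/31385 = -101570348/625346125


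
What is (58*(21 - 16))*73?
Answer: 21170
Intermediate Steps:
(58*(21 - 16))*73 = (58*5)*73 = 290*73 = 21170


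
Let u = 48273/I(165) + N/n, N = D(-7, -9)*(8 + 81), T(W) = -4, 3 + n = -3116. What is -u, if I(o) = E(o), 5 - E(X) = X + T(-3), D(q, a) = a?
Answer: 50146177/162188 ≈ 309.19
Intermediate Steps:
n = -3119 (n = -3 - 3116 = -3119)
N = -801 (N = -9*(8 + 81) = -9*89 = -801)
E(X) = 9 - X (E(X) = 5 - (X - 4) = 5 - (-4 + X) = 5 + (4 - X) = 9 - X)
I(o) = 9 - o
u = -50146177/162188 (u = 48273/(9 - 1*165) - 801/(-3119) = 48273/(9 - 165) - 801*(-1/3119) = 48273/(-156) + 801/3119 = 48273*(-1/156) + 801/3119 = -16091/52 + 801/3119 = -50146177/162188 ≈ -309.19)
-u = -1*(-50146177/162188) = 50146177/162188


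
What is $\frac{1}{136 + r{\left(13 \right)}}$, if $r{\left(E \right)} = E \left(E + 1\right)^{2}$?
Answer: $\frac{1}{2684} \approx 0.00037258$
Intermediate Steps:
$r{\left(E \right)} = E \left(1 + E\right)^{2}$
$\frac{1}{136 + r{\left(13 \right)}} = \frac{1}{136 + 13 \left(1 + 13\right)^{2}} = \frac{1}{136 + 13 \cdot 14^{2}} = \frac{1}{136 + 13 \cdot 196} = \frac{1}{136 + 2548} = \frac{1}{2684}$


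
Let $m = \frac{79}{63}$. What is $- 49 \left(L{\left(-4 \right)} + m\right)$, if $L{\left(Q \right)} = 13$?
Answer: $- \frac{6286}{9} \approx -698.44$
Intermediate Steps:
$m = \frac{79}{63}$ ($m = 79 \cdot \frac{1}{63} = \frac{79}{63} \approx 1.254$)
$- 49 \left(L{\left(-4 \right)} + m\right) = - 49 \left(13 + \frac{79}{63}\right) = \left(-49\right) \frac{898}{63} = - \frac{6286}{9}$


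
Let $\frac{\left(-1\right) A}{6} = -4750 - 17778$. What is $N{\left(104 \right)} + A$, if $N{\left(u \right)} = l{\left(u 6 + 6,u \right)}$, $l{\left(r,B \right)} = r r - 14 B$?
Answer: $530612$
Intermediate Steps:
$l{\left(r,B \right)} = r^{2} - 14 B$
$N{\left(u \right)} = \left(6 + 6 u\right)^{2} - 14 u$ ($N{\left(u \right)} = \left(u 6 + 6\right)^{2} - 14 u = \left(6 u + 6\right)^{2} - 14 u = \left(6 + 6 u\right)^{2} - 14 u$)
$A = 135168$ ($A = - 6 \left(-4750 - 17778\right) = \left(-6\right) \left(-22528\right) = 135168$)
$N{\left(104 \right)} + A = \left(36 + 36 \cdot 104^{2} + 58 \cdot 104\right) + 135168 = \left(36 + 36 \cdot 10816 + 6032\right) + 135168 = \left(36 + 389376 + 6032\right) + 135168 = 395444 + 135168 = 530612$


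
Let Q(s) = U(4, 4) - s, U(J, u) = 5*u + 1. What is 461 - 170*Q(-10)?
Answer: -4809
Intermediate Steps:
U(J, u) = 1 + 5*u
Q(s) = 21 - s (Q(s) = (1 + 5*4) - s = (1 + 20) - s = 21 - s)
461 - 170*Q(-10) = 461 - 170*(21 - 1*(-10)) = 461 - 170*(21 + 10) = 461 - 170*31 = 461 - 5270 = -4809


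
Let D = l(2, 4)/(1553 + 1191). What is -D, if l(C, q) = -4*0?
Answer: 0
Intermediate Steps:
l(C, q) = 0
D = 0 (D = 0/(1553 + 1191) = 0/2744 = 0*(1/2744) = 0)
-D = -1*0 = 0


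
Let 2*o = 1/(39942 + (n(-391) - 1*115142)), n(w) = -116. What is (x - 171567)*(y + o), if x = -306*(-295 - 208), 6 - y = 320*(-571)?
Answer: -485777832584319/150632 ≈ -3.2249e+9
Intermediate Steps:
y = 182726 (y = 6 - 320*(-571) = 6 - 1*(-182720) = 6 + 182720 = 182726)
o = -1/150632 (o = 1/(2*(39942 + (-116 - 1*115142))) = 1/(2*(39942 + (-116 - 115142))) = 1/(2*(39942 - 115258)) = (1/2)/(-75316) = (1/2)*(-1/75316) = -1/150632 ≈ -6.6387e-6)
x = 153918 (x = -306*(-503) = 153918)
(x - 171567)*(y + o) = (153918 - 171567)*(182726 - 1/150632) = -17649*27524382831/150632 = -485777832584319/150632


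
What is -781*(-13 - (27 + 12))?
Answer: 40612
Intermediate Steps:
-781*(-13 - (27 + 12)) = -781*(-13 - 1*39) = -781*(-13 - 39) = -781*(-52) = 40612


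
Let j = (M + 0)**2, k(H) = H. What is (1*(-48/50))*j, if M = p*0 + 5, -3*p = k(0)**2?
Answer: -24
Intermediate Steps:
p = 0 (p = -1/3*0**2 = -1/3*0 = 0)
M = 5 (M = 0*0 + 5 = 0 + 5 = 5)
j = 25 (j = (5 + 0)**2 = 5**2 = 25)
(1*(-48/50))*j = (1*(-48/50))*25 = (1*(-48*1/50))*25 = (1*(-24/25))*25 = -24/25*25 = -24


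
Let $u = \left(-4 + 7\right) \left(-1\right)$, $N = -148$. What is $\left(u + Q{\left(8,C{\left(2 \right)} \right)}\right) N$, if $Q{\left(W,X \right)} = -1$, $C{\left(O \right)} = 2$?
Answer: $592$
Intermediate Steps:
$u = -3$ ($u = 3 \left(-1\right) = -3$)
$\left(u + Q{\left(8,C{\left(2 \right)} \right)}\right) N = \left(-3 - 1\right) \left(-148\right) = \left(-4\right) \left(-148\right) = 592$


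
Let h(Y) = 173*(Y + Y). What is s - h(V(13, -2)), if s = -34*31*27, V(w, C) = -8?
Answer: -25690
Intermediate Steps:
h(Y) = 346*Y (h(Y) = 173*(2*Y) = 346*Y)
s = -28458 (s = -1054*27 = -28458)
s - h(V(13, -2)) = -28458 - 346*(-8) = -28458 - 1*(-2768) = -28458 + 2768 = -25690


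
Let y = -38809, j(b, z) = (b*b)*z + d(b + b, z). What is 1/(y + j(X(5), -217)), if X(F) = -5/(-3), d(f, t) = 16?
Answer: -9/354562 ≈ -2.5383e-5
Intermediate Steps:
X(F) = 5/3 (X(F) = -5*(-⅓) = 5/3)
j(b, z) = 16 + z*b² (j(b, z) = (b*b)*z + 16 = b²*z + 16 = z*b² + 16 = 16 + z*b²)
1/(y + j(X(5), -217)) = 1/(-38809 + (16 - 217*(5/3)²)) = 1/(-38809 + (16 - 217*25/9)) = 1/(-38809 + (16 - 5425/9)) = 1/(-38809 - 5281/9) = 1/(-354562/9) = -9/354562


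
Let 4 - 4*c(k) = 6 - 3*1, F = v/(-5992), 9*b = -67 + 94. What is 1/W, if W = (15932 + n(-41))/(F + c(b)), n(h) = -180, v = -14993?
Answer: 16491/94385984 ≈ 0.00017472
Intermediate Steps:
b = 3 (b = (-67 + 94)/9 = (⅑)*27 = 3)
F = 14993/5992 (F = -14993/(-5992) = -14993*(-1/5992) = 14993/5992 ≈ 2.5022)
c(k) = ¼ (c(k) = 1 - (6 - 3*1)/4 = 1 - (6 - 3)/4 = 1 - ¼*3 = 1 - ¾ = ¼)
W = 94385984/16491 (W = (15932 - 180)/(14993/5992 + ¼) = 15752/(16491/5992) = 15752*(5992/16491) = 94385984/16491 ≈ 5723.5)
1/W = 1/(94385984/16491) = 16491/94385984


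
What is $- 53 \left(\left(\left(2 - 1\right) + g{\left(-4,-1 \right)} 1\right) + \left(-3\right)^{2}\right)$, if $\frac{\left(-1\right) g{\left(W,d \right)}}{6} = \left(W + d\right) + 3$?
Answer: $-1166$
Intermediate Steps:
$g{\left(W,d \right)} = -18 - 6 W - 6 d$ ($g{\left(W,d \right)} = - 6 \left(\left(W + d\right) + 3\right) = - 6 \left(3 + W + d\right) = -18 - 6 W - 6 d$)
$- 53 \left(\left(\left(2 - 1\right) + g{\left(-4,-1 \right)} 1\right) + \left(-3\right)^{2}\right) = - 53 \left(\left(\left(2 - 1\right) + \left(-18 - -24 - -6\right) 1\right) + \left(-3\right)^{2}\right) = - 53 \left(\left(\left(2 - 1\right) + \left(-18 + 24 + 6\right) 1\right) + 9\right) = - 53 \left(\left(1 + 12 \cdot 1\right) + 9\right) = - 53 \left(\left(1 + 12\right) + 9\right) = - 53 \left(13 + 9\right) = \left(-53\right) 22 = -1166$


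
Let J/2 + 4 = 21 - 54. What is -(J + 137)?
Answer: -63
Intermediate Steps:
J = -74 (J = -8 + 2*(21 - 54) = -8 + 2*(-33) = -8 - 66 = -74)
-(J + 137) = -(-74 + 137) = -1*63 = -63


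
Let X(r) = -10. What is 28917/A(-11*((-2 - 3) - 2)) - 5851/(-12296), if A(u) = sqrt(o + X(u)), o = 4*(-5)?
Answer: 5851/12296 - 9639*I*sqrt(30)/10 ≈ 0.47585 - 5279.5*I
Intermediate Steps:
o = -20
A(u) = I*sqrt(30) (A(u) = sqrt(-20 - 10) = sqrt(-30) = I*sqrt(30))
28917/A(-11*((-2 - 3) - 2)) - 5851/(-12296) = 28917/((I*sqrt(30))) - 5851/(-12296) = 28917*(-I*sqrt(30)/30) - 5851*(-1/12296) = -9639*I*sqrt(30)/10 + 5851/12296 = 5851/12296 - 9639*I*sqrt(30)/10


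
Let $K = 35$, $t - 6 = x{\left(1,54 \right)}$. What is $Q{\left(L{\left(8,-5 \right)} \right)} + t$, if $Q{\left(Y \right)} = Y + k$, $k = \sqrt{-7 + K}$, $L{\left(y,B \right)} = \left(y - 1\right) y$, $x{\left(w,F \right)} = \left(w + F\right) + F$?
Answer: $171 + 2 \sqrt{7} \approx 176.29$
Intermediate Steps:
$x{\left(w,F \right)} = w + 2 F$ ($x{\left(w,F \right)} = \left(F + w\right) + F = w + 2 F$)
$t = 115$ ($t = 6 + \left(1 + 2 \cdot 54\right) = 6 + \left(1 + 108\right) = 6 + 109 = 115$)
$L{\left(y,B \right)} = y \left(-1 + y\right)$ ($L{\left(y,B \right)} = \left(-1 + y\right) y = y \left(-1 + y\right)$)
$k = 2 \sqrt{7}$ ($k = \sqrt{-7 + 35} = \sqrt{28} = 2 \sqrt{7} \approx 5.2915$)
$Q{\left(Y \right)} = Y + 2 \sqrt{7}$
$Q{\left(L{\left(8,-5 \right)} \right)} + t = \left(8 \left(-1 + 8\right) + 2 \sqrt{7}\right) + 115 = \left(8 \cdot 7 + 2 \sqrt{7}\right) + 115 = \left(56 + 2 \sqrt{7}\right) + 115 = 171 + 2 \sqrt{7}$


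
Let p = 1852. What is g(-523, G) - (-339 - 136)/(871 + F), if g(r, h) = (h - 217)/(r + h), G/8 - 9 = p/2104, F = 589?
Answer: 21686931/34094212 ≈ 0.63609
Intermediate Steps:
G = 20788/263 (G = 72 + 8*(1852/2104) = 72 + 8*(1852*(1/2104)) = 72 + 8*(463/526) = 72 + 1852/263 = 20788/263 ≈ 79.042)
g(r, h) = (-217 + h)/(h + r)
g(-523, G) - (-339 - 136)/(871 + F) = (-217 + 20788/263)/(20788/263 - 523) - (-339 - 136)/(871 + 589) = -36283/263/(-116761/263) - (-475)/1460 = -263/116761*(-36283/263) - (-475)/1460 = 36283/116761 - 1*(-95/292) = 36283/116761 + 95/292 = 21686931/34094212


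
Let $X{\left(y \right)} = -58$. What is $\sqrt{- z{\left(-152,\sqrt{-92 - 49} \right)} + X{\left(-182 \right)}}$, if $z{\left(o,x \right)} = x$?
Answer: $\sqrt{-58 - i \sqrt{141}} \approx 0.77558 - 7.6552 i$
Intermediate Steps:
$\sqrt{- z{\left(-152,\sqrt{-92 - 49} \right)} + X{\left(-182 \right)}} = \sqrt{- \sqrt{-92 - 49} - 58} = \sqrt{- \sqrt{-141} - 58} = \sqrt{- i \sqrt{141} - 58} = \sqrt{-58 - i \sqrt{141}}$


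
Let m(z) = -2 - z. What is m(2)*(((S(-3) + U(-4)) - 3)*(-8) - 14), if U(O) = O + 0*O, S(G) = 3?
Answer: -72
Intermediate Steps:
U(O) = O (U(O) = O + 0 = O)
m(2)*(((S(-3) + U(-4)) - 3)*(-8) - 14) = (-2 - 1*2)*(((3 - 4) - 3)*(-8) - 14) = (-2 - 2)*((-1 - 3)*(-8) - 14) = -4*(-4*(-8) - 14) = -4*(32 - 14) = -4*18 = -72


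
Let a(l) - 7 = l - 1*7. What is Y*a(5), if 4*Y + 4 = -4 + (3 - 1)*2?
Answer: -5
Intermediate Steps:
a(l) = l (a(l) = 7 + (l - 1*7) = 7 + (l - 7) = 7 + (-7 + l) = l)
Y = -1 (Y = -1 + (-4 + (3 - 1)*2)/4 = -1 + (-4 + 2*2)/4 = -1 + (-4 + 4)/4 = -1 + (¼)*0 = -1 + 0 = -1)
Y*a(5) = -1*5 = -5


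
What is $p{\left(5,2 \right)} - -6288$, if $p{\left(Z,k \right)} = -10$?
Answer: $6278$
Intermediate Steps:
$p{\left(5,2 \right)} - -6288 = -10 - -6288 = -10 + 6288 = 6278$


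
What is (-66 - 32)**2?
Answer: 9604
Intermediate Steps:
(-66 - 32)**2 = (-98)**2 = 9604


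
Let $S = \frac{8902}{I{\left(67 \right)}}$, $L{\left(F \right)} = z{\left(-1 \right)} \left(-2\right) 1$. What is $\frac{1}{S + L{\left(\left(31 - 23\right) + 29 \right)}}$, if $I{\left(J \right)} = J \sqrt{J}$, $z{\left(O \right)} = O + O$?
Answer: $- \frac{300763}{18608349} + \frac{298217 \sqrt{67}}{37216698} \approx 0.049426$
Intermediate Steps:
$z{\left(O \right)} = 2 O$
$I{\left(J \right)} = J^{\frac{3}{2}}$
$L{\left(F \right)} = 4$ ($L{\left(F \right)} = 2 \left(-1\right) \left(-2\right) 1 = \left(-2\right) \left(-2\right) 1 = 4 \cdot 1 = 4$)
$S = \frac{8902 \sqrt{67}}{4489}$ ($S = \frac{8902}{67^{\frac{3}{2}}} = \frac{8902}{67 \sqrt{67}} = 8902 \frac{\sqrt{67}}{4489} = \frac{8902 \sqrt{67}}{4489} \approx 16.232$)
$\frac{1}{S + L{\left(\left(31 - 23\right) + 29 \right)}} = \frac{1}{\frac{8902 \sqrt{67}}{4489} + 4} = \frac{1}{4 + \frac{8902 \sqrt{67}}{4489}}$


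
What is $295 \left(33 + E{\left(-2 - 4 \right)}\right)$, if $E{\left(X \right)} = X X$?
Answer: $20355$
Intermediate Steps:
$E{\left(X \right)} = X^{2}$
$295 \left(33 + E{\left(-2 - 4 \right)}\right) = 295 \left(33 + \left(-2 - 4\right)^{2}\right) = 295 \left(33 + \left(-6\right)^{2}\right) = 295 \left(33 + 36\right) = 295 \cdot 69 = 20355$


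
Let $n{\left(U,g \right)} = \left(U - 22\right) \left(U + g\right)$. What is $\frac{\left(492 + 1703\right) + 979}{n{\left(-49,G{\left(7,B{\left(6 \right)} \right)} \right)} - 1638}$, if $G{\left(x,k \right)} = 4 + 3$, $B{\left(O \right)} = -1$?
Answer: $\frac{529}{224} \approx 2.3616$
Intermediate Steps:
$G{\left(x,k \right)} = 7$
$n{\left(U,g \right)} = \left(-22 + U\right) \left(U + g\right)$
$\frac{\left(492 + 1703\right) + 979}{n{\left(-49,G{\left(7,B{\left(6 \right)} \right)} \right)} - 1638} = \frac{\left(492 + 1703\right) + 979}{\left(\left(-49\right)^{2} - -1078 - 154 - 343\right) - 1638} = \frac{2195 + 979}{\left(2401 + 1078 - 154 - 343\right) - 1638} = \frac{3174}{2982 - 1638} = \frac{3174}{1344} = 3174 \cdot \frac{1}{1344} = \frac{529}{224}$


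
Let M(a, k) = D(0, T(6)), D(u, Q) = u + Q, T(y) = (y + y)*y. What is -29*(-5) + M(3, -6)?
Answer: 217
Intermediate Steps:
T(y) = 2*y² (T(y) = (2*y)*y = 2*y²)
D(u, Q) = Q + u
M(a, k) = 72 (M(a, k) = 2*6² + 0 = 2*36 + 0 = 72 + 0 = 72)
-29*(-5) + M(3, -6) = -29*(-5) + 72 = 145 + 72 = 217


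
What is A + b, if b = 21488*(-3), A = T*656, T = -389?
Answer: -319648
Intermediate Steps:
A = -255184 (A = -389*656 = -255184)
b = -64464
A + b = -255184 - 64464 = -319648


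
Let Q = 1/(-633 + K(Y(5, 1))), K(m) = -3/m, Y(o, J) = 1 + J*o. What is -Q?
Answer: 2/1267 ≈ 0.0015785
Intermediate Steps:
Q = -2/1267 (Q = 1/(-633 - 3/(1 + 1*5)) = 1/(-633 - 3/(1 + 5)) = 1/(-633 - 3/6) = 1/(-633 - 3*⅙) = 1/(-633 - ½) = 1/(-1267/2) = -2/1267 ≈ -0.0015785)
-Q = -1*(-2/1267) = 2/1267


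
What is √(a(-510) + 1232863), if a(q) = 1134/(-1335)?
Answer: √244137527365/445 ≈ 1110.3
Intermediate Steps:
a(q) = -378/445 (a(q) = 1134*(-1/1335) = -378/445)
√(a(-510) + 1232863) = √(-378/445 + 1232863) = √(548623657/445) = √244137527365/445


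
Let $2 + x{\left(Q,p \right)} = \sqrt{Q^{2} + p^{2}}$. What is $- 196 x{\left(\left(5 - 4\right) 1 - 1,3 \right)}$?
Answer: $-196$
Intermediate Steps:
$x{\left(Q,p \right)} = -2 + \sqrt{Q^{2} + p^{2}}$
$- 196 x{\left(\left(5 - 4\right) 1 - 1,3 \right)} = - 196 \left(-2 + \sqrt{\left(\left(5 - 4\right) 1 - 1\right)^{2} + 3^{2}}\right) = - 196 \left(-2 + \sqrt{\left(1 \cdot 1 - 1\right)^{2} + 9}\right) = - 196 \left(-2 + \sqrt{\left(1 - 1\right)^{2} + 9}\right) = - 196 \left(-2 + \sqrt{0^{2} + 9}\right) = - 196 \left(-2 + \sqrt{0 + 9}\right) = - 196 \left(-2 + \sqrt{9}\right) = - 196 \left(-2 + 3\right) = \left(-196\right) 1 = -196$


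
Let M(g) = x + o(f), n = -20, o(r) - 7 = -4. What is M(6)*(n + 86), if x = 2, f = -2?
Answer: 330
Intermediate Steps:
o(r) = 3 (o(r) = 7 - 4 = 3)
M(g) = 5 (M(g) = 2 + 3 = 5)
M(6)*(n + 86) = 5*(-20 + 86) = 5*66 = 330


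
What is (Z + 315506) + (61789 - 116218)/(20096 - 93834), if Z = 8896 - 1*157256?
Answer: 12325066177/73738 ≈ 1.6715e+5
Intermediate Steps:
Z = -148360 (Z = 8896 - 157256 = -148360)
(Z + 315506) + (61789 - 116218)/(20096 - 93834) = (-148360 + 315506) + (61789 - 116218)/(20096 - 93834) = 167146 - 54429/(-73738) = 167146 - 54429*(-1/73738) = 167146 + 54429/73738 = 12325066177/73738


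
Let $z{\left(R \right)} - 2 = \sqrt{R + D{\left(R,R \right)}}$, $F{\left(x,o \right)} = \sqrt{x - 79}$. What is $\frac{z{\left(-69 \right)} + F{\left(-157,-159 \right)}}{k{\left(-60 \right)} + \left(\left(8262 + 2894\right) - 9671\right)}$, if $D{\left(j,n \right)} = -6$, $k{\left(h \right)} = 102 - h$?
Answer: $\frac{2}{1647} + \frac{2 i \sqrt{59}}{1647} + \frac{5 i \sqrt{3}}{1647} \approx 0.0012143 + 0.014586 i$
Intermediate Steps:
$F{\left(x,o \right)} = \sqrt{-79 + x}$
$z{\left(R \right)} = 2 + \sqrt{-6 + R}$ ($z{\left(R \right)} = 2 + \sqrt{R - 6} = 2 + \sqrt{-6 + R}$)
$\frac{z{\left(-69 \right)} + F{\left(-157,-159 \right)}}{k{\left(-60 \right)} + \left(\left(8262 + 2894\right) - 9671\right)} = \frac{\left(2 + \sqrt{-6 - 69}\right) + \sqrt{-79 - 157}}{\left(102 - -60\right) + \left(\left(8262 + 2894\right) - 9671\right)} = \frac{\left(2 + \sqrt{-75}\right) + \sqrt{-236}}{\left(102 + 60\right) + \left(11156 - 9671\right)} = \frac{\left(2 + 5 i \sqrt{3}\right) + 2 i \sqrt{59}}{162 + 1485} = \frac{2 + 2 i \sqrt{59} + 5 i \sqrt{3}}{1647} = \left(2 + 2 i \sqrt{59} + 5 i \sqrt{3}\right) \frac{1}{1647} = \frac{2}{1647} + \frac{2 i \sqrt{59}}{1647} + \frac{5 i \sqrt{3}}{1647}$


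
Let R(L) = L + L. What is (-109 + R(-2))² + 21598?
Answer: 34367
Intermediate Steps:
R(L) = 2*L
(-109 + R(-2))² + 21598 = (-109 + 2*(-2))² + 21598 = (-109 - 4)² + 21598 = (-113)² + 21598 = 12769 + 21598 = 34367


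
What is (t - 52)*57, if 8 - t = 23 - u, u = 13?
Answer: -3078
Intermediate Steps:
t = -2 (t = 8 - (23 - 1*13) = 8 - (23 - 13) = 8 - 1*10 = 8 - 10 = -2)
(t - 52)*57 = (-2 - 52)*57 = -54*57 = -3078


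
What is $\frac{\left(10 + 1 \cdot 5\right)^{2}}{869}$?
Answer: $\frac{225}{869} \approx 0.25892$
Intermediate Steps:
$\frac{\left(10 + 1 \cdot 5\right)^{2}}{869} = \left(10 + 5\right)^{2} \cdot \frac{1}{869} = 15^{2} \cdot \frac{1}{869} = 225 \cdot \frac{1}{869} = \frac{225}{869}$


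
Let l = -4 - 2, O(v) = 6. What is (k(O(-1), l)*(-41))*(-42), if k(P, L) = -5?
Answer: -8610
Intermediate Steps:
l = -6
(k(O(-1), l)*(-41))*(-42) = -5*(-41)*(-42) = 205*(-42) = -8610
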